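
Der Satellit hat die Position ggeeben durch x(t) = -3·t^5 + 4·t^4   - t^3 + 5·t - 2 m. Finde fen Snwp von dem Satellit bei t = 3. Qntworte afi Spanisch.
Debemos derivar nuestra ecuación de la posición x(t) = -3·t^5 + 4·t^4 - t^3 + 5·t - 2 4 veces. La derivada de la posición da la velocidad: v(t) = -15·t^4 + 16·t^3 - 3·t^2 + 5. Derivando la velocidad, obtenemos la aceleración: a(t) = -60·t^3 + 48·t^2 - 6·t. La derivada de la aceleración da la sacudida: j(t) = -180·t^2 + 96·t - 6. La derivada de la sacudida da el snap: s(t) = 96 - 360·t. Tenemos el snap s(t) = 96 - 360·t. Sustituyendo t = 3: s(3) = -984.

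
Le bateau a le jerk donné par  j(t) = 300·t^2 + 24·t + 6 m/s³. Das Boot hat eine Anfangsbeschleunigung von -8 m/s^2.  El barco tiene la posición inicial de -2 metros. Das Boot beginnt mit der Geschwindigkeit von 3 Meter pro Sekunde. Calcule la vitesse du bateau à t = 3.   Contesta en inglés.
Starting from jerk j(t) = 300·t^2 + 24·t + 6, we take 2 integrals. Finding the antiderivative of j(t) and using a(0) = -8: a(t) = 100·t^3 + 12·t^2 + 6·t - 8. Finding the antiderivative of a(t) and using v(0) = 3: v(t) = 25·t^4 + 4·t^3 + 3·t^2 - 8·t + 3. From the given velocity equation v(t) = 25·t^4 + 4·t^3 + 3·t^2 - 8·t + 3, we substitute t = 3 to get v = 2139.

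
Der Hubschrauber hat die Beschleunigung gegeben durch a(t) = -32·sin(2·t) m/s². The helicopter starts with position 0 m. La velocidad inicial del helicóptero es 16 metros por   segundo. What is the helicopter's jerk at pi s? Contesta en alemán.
Um dies zu lösen, müssen wir 1 Ableitung unserer Gleichung für die Beschleunigung a(t) = -32·sin(2·t) nehmen. Durch Ableiten von der Beschleunigung erhalten wir den Ruck: j(t) = -64·cos(2·t). Mit j(t) = -64·cos(2·t) und Einsetzen von t = pi, finden wir j = -64.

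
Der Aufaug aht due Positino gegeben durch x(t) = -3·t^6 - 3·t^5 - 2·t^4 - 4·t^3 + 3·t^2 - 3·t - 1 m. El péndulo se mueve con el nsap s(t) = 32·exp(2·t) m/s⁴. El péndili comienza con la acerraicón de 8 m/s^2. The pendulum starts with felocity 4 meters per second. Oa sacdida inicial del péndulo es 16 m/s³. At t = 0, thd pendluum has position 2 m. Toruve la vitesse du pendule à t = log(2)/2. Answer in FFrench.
Pour résoudre ceci, nous devons prendre 3 primitives de notre équation du snap s(t) = 32·exp(2·t). En intégrant le snap et en utilisant la condition initiale j(0) = 16, nous obtenons j(t) = 16·exp(2·t). La primitive du jerk, avec a(0) = 8, donne l'accélération: a(t) = 8·exp(2·t). La primitive de l'accélération est la vitesse. En utilisant v(0) = 4, nous obtenons v(t) = 4·exp(2·t). De l'équation de la vitesse v(t) = 4·exp(2·t), nous substituons t = log(2)/2 pour obtenir v = 8.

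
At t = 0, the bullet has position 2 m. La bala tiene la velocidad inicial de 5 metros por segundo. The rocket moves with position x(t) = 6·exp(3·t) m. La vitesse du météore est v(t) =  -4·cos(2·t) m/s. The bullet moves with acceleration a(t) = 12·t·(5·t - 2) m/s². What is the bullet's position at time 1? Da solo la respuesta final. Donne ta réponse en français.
La réponse est 8.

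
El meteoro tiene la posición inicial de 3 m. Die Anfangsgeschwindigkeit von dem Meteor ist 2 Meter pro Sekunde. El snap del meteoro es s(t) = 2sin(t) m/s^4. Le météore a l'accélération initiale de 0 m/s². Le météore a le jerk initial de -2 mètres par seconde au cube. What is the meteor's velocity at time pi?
To solve this, we need to take 3 antiderivatives of our snap equation s(t) = 2·sin(t). The integral of snap, with j(0) = -2, gives jerk: j(t) = -2·cos(t). Finding the integral of j(t) and using a(0) = 0: a(t) = -2·sin(t). The integral of acceleration, with v(0) = 2, gives velocity: v(t) = 2·cos(t). Using v(t) = 2·cos(t) and substituting t = pi, we find v = -2.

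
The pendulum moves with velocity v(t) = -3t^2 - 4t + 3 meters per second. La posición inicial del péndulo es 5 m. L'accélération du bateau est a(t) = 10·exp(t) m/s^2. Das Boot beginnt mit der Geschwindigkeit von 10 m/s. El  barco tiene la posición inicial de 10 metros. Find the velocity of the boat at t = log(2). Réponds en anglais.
To find the answer, we compute 1 integral of a(t) = 10·exp(t). The integral of acceleration, with v(0) = 10, gives velocity: v(t) = 10·exp(t). We have velocity v(t) = 10·exp(t). Substituting t = log(2): v(log(2)) = 20.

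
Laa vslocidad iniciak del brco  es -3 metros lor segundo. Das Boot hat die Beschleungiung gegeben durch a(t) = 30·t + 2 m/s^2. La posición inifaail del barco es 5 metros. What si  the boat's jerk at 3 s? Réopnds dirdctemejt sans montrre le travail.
At t = 3, j = 30.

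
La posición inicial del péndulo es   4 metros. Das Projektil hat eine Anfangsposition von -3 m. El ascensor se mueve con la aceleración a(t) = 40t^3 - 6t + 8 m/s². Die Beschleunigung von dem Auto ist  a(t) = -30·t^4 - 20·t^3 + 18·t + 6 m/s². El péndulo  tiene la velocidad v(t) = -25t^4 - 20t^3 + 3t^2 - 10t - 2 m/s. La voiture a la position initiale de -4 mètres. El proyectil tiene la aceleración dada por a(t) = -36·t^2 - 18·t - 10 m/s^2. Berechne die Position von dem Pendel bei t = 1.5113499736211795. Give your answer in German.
Um dies zu lösen, müssen wir 1 Integral unserer Gleichung für die Geschwindigkeit v(t) = -25·t^4 - 20·t^3 + 3·t^2 - 10·t - 2 finden. Die Stammfunktion von der Geschwindigkeit ist die Position. Mit x(0) = 4 erhalten wir x(t) = -5·t^5 - 5·t^4 + t^3 - 5·t^2 - 2·t + 4. Aus der Gleichung für die Position x(t) = -5·t^5 - 5·t^4 + t^3 - 5·t^2 - 2·t + 4, setzen wir t = 1.5113499736211795 ein und erhalten x = -72.5058976675325.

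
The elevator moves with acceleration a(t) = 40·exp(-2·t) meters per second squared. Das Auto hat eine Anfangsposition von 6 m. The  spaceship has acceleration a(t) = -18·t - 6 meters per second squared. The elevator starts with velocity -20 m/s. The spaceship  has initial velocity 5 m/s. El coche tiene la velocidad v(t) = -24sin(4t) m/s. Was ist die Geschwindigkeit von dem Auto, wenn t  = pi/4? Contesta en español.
Usando v(t) = -24·sin(4·t) y sustituyendo t = pi/4, encontramos v = 0.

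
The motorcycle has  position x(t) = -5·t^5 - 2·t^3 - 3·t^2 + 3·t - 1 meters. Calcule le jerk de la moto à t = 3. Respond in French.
Nous devons dériver notre équation de la position x(t) = -5·t^5 - 2·t^3 - 3·t^2 + 3·t - 1 3 fois. La dérivée de la position donne la vitesse: v(t) = -25·t^4 - 6·t^2 - 6·t + 3. La dérivée de la vitesse donne l'accélération: a(t) = -100·t^3 - 12·t - 6. La dérivée de l'accélération donne le jerk: j(t) = -300·t^2 - 12. Nous avons le jerk j(t) = -300·t^2 - 12. En substituant t = 3: j(3) = -2712.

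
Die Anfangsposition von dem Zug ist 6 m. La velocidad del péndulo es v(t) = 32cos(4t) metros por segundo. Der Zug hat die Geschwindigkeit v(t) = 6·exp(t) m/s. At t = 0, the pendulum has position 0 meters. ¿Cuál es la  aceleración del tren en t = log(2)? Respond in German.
Ausgehend von der Geschwindigkeit v(t) = 6·exp(t), nehmen wir 1 Ableitung. Die Ableitung von der Geschwindigkeit ergibt die Beschleunigung: a(t) = 6·exp(t). Mit a(t) = 6·exp(t) und Einsetzen von t = log(2), finden wir a = 12.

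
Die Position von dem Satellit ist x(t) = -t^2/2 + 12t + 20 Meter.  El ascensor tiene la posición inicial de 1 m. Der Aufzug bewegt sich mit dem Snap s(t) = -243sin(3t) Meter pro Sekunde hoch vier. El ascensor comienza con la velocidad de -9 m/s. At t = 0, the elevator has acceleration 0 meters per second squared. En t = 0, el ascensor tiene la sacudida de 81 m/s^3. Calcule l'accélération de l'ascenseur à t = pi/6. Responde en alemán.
Wir müssen das Integral unserer Gleichung für den Snap s(t) = -243·sin(3·t) 2-mal finden. Das Integral von dem Snap, mit j(0) = 81, ergibt den Ruck: j(t) = 81·cos(3·t). Durch Integration von dem Ruck und Verwendung der Anfangsbedingung a(0) = 0, erhalten wir a(t) = 27·sin(3·t). Mit a(t) = 27·sin(3·t) und Einsetzen von t = pi/6, finden wir a = 27.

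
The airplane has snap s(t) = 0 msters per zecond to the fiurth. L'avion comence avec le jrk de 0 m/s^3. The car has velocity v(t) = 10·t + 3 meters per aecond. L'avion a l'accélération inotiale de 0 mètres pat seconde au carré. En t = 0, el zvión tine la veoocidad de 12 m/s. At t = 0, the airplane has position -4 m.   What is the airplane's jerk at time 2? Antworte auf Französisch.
Nous devons trouver l'intégrale de notre équation du snap s(t) = 0 1 fois. En prenant ∫s(t)dt et en appliquant j(0) = 0, nous trouvons j(t) = 0. En utilisant j(t) = 0 et en substituant t = 2, nous trouvons j = 0.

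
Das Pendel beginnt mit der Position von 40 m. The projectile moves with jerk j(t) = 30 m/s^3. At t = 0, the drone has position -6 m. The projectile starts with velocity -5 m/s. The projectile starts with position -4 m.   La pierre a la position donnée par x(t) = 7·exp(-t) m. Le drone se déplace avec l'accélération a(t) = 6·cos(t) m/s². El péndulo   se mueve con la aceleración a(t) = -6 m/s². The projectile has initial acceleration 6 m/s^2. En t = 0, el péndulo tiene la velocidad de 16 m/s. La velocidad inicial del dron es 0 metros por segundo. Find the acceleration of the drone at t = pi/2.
We have acceleration a(t) = 6·cos(t). Substituting t = pi/2: a(pi/2) = 0.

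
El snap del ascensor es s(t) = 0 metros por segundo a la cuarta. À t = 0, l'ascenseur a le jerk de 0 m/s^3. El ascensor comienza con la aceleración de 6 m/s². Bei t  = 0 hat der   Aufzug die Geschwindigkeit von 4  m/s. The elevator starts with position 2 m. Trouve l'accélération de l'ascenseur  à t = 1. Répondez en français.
Pour résoudre ceci, nous devons prendre 2 intégrales de notre équation du snap s(t) = 0. En prenant ∫s(t)dt et en appliquant j(0) = 0, nous trouvons j(t) = 0. L'intégrale du jerk est l'accélération. En utilisant a(0) = 6, nous obtenons a(t) = 6. De l'équation de l'accélération a(t) = 6, nous substituons t = 1 pour obtenir a = 6.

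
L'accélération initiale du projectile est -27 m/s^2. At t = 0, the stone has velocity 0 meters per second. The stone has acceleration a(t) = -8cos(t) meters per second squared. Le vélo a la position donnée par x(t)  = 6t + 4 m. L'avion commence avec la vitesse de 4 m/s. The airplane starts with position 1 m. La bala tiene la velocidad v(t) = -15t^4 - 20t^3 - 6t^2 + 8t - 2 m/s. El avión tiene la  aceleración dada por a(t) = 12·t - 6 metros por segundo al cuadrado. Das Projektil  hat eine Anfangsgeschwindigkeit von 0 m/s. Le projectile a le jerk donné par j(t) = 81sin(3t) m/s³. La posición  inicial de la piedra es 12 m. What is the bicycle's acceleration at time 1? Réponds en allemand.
Wir müssen unsere Gleichung für die Position x(t) = 6·t + 4 2-mal ableiten. Mit d/dt von x(t) finden wir v(t) = 6. Durch Ableiten von der Geschwindigkeit erhalten wir die Beschleunigung: a(t) = 0. Mit a(t) = 0 und Einsetzen von t = 1, finden wir a = 0.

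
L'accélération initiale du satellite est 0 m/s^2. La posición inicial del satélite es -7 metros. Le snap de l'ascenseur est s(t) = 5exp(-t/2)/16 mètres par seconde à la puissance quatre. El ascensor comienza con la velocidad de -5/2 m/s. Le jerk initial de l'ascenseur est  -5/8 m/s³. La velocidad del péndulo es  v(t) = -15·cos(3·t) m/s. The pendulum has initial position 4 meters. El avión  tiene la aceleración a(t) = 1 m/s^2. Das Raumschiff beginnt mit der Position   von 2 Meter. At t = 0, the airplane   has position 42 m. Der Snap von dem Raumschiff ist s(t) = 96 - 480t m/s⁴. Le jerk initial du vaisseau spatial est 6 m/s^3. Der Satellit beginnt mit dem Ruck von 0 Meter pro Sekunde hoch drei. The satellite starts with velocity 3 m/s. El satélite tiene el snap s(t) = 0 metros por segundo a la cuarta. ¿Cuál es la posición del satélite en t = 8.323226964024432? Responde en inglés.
We need to integrate our snap equation s(t) = 0 4 times. Integrating snap and using the initial condition j(0) = 0, we get j(t) = 0. Finding the antiderivative of j(t) and using a(0) = 0: a(t) = 0. The antiderivative of acceleration is velocity. Using v(0) = 3, we get v(t) = 3. Finding the integral of v(t) and using x(0) = -7: x(t) = 3·t - 7. From the given position equation x(t) = 3·t - 7, we substitute t = 8.323226964024432 to get x = 17.9696808920733.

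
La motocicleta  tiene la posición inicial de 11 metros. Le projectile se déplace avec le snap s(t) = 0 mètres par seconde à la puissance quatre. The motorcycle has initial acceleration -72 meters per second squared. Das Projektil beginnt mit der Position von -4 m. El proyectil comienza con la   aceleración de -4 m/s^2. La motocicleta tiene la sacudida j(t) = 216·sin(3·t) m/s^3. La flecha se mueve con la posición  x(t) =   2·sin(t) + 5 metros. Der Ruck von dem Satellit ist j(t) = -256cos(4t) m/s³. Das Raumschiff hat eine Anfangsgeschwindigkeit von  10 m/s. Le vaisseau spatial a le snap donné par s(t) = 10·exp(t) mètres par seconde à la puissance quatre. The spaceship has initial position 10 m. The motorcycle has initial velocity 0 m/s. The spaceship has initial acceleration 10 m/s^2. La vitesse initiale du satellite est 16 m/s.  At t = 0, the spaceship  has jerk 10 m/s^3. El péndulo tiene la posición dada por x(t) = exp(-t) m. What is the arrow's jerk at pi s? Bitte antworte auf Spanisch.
Partiendo de la posición x(t) = 2·sin(t) + 5, tomamos 3 derivadas. La derivada de la posición da la velocidad: v(t) = 2·cos(t). Derivando la velocidad, obtenemos la aceleración: a(t) = -2·sin(t). Tomando d/dt de a(t), encontramos j(t) = -2·cos(t). Tenemos la sacudida j(t) = -2·cos(t). Sustituyendo t = pi: j(pi) = 2.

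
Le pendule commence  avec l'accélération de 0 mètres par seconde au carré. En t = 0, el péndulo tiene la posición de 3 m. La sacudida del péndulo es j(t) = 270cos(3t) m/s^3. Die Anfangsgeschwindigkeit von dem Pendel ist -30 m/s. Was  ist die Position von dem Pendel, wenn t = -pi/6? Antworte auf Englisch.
To solve this, we need to take 3 integrals of our jerk equation j(t) = 270·cos(3·t). The antiderivative of jerk, with a(0) = 0, gives acceleration: a(t) = 90·sin(3·t). Integrating acceleration and using the initial condition v(0) = -30, we get v(t) = -30·cos(3·t). Taking ∫v(t)dt and applying x(0) = 3, we find x(t) = 3 - 10·sin(3·t). From the given position equation x(t) = 3 - 10·sin(3·t), we substitute t = -pi/6 to get x = 13.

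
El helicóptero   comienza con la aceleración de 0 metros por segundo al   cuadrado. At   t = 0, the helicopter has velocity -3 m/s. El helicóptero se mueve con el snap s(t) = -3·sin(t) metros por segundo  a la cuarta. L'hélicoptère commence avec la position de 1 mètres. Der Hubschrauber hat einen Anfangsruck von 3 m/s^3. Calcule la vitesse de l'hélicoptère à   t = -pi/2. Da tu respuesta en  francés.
Nous devons trouver la primitive de notre équation du snap s(t) = -3·sin(t) 3 fois. En prenant ∫s(t)dt et en appliquant j(0) = 3, nous trouvons j(t) = 3·cos(t). En intégrant le jerk et en utilisant la condition initiale a(0) = 0, nous obtenons a(t) = 3·sin(t). En prenant ∫a(t)dt et en appliquant v(0) = -3, nous trouvons v(t) = -3·cos(t). Nous avons la vitesse v(t) = -3·cos(t). En substituant t = -pi/2: v(-pi/2) = 0.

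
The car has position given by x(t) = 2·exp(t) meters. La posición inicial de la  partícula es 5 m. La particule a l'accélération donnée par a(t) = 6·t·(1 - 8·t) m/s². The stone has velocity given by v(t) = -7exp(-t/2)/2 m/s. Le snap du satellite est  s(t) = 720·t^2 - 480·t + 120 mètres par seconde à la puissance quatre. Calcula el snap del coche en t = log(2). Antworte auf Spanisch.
Para resolver esto, necesitamos tomar 4 derivadas de nuestra ecuación de la posición x(t) = 2·exp(t). Derivando la posición, obtenemos la velocidad: v(t) = 2·exp(t). Derivando la velocidad, obtenemos la aceleración: a(t) = 2·exp(t). Tomando d/dt de a(t), encontramos j(t) = 2·exp(t). La derivada de la sacudida da el snap: s(t) = 2·exp(t). Tenemos el snap s(t) = 2·exp(t). Sustituyendo t = log(2): s(log(2)) = 4.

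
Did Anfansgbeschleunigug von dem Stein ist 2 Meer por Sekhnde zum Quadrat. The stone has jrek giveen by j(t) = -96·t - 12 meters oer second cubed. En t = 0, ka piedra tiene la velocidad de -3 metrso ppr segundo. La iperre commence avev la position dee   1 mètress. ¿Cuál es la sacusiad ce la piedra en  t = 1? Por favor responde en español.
Tenemos la sacudida j(t) = -96·t - 12. Sustituyendo t = 1: j(1) = -108.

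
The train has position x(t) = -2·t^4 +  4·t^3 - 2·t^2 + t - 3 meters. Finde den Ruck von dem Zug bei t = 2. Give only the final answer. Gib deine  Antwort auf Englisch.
The answer is -72.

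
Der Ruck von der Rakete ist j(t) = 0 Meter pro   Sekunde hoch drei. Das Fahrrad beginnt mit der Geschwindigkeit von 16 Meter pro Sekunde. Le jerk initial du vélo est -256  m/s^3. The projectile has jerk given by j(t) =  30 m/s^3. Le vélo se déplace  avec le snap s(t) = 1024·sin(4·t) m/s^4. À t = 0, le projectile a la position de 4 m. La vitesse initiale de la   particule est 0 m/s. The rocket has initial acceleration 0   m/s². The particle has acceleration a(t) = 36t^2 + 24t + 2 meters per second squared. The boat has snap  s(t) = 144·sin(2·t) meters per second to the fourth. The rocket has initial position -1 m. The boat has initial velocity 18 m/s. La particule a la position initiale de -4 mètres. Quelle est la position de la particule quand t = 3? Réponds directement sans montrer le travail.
La réponse est 356.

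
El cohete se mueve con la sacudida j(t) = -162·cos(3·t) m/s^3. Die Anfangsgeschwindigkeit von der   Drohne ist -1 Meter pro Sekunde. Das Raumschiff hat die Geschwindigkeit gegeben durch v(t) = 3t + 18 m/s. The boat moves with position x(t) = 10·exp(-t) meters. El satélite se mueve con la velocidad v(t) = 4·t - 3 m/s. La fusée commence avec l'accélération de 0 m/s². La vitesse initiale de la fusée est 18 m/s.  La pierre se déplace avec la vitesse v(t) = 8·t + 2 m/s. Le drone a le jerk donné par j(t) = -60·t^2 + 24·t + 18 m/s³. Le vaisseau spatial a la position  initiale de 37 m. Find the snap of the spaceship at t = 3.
We must differentiate our velocity equation v(t) = 3·t + 18 3 times. Taking d/dt of v(t), we find a(t) = 3. The derivative of acceleration gives jerk: j(t) = 0. Differentiating jerk, we get snap: s(t) = 0. Using s(t) = 0 and substituting t = 3, we find s = 0.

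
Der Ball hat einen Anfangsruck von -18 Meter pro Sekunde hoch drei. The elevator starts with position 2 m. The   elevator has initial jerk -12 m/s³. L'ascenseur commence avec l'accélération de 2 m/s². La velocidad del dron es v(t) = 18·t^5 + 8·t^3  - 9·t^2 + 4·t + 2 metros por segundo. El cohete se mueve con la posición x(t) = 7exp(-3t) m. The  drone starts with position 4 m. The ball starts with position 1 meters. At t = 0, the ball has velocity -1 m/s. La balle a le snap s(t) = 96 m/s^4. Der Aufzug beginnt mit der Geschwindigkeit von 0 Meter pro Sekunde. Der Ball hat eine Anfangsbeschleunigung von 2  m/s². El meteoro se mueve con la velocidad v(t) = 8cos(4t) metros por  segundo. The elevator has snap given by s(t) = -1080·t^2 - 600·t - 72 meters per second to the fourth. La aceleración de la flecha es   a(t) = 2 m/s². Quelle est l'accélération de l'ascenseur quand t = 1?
Nous devons intégrer notre équation du snap s(t) = -1080·t^2 - 600·t - 72 2 fois. L'intégrale du snap, avec j(0) = -12, donne le jerk: j(t) = -360·t^3 - 300·t^2 - 72·t - 12. En intégrant le jerk et en utilisant la condition initiale a(0) = 2, nous obtenons a(t) = -90·t^4 - 100·t^3 - 36·t^2 - 12·t + 2. De l'équation de l'accélération a(t) = -90·t^4 - 100·t^3 - 36·t^2 - 12·t + 2, nous substituons t = 1 pour obtenir a = -236.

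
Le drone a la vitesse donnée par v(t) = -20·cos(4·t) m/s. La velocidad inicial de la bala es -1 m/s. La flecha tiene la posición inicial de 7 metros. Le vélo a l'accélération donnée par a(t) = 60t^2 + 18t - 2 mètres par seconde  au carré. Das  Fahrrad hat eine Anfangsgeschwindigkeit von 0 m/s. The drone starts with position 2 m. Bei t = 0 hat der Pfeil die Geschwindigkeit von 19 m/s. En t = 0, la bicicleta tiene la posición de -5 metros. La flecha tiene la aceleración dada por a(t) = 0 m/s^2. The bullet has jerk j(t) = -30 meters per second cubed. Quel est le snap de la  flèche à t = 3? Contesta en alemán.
Ausgehend von der Beschleunigung a(t) = 0, nehmen wir 2 Ableitungen. Die Ableitung von der Beschleunigung ergibt den Ruck: j(t) = 0. Durch Ableiten von dem Ruck erhalten wir den Snap: s(t) = 0. Aus der Gleichung für den Snap s(t) = 0, setzen wir t = 3 ein und erhalten s = 0.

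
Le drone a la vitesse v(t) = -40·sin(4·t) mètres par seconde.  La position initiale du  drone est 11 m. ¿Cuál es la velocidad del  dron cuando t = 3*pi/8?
Usando v(t) = -40·sin(4·t) y sustituyendo t = 3*pi/8, encontramos v = 40.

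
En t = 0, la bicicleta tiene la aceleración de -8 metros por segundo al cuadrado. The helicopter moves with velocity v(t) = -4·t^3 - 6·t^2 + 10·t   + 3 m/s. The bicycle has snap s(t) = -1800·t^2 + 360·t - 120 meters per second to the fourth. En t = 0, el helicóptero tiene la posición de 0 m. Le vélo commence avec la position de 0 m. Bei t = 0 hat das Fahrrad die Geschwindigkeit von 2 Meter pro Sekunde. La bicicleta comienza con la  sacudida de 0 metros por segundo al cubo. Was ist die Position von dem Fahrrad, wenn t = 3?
Wir müssen unsere Gleichung für den Snap s(t) = -1800·t^2 + 360·t - 120 4-mal integrieren. Durch Integration von dem Snap und Verwendung der Anfangsbedingung j(0) = 0, erhalten wir j(t) = 60·t·(-10·t^2 + 3·t - 2). Das Integral von dem Ruck ist die Beschleunigung. Mit a(0) = -8 erhalten wir a(t) = -150·t^4 + 60·t^3 - 60·t^2 - 8. Die Stammfunktion von der Beschleunigung ist die Geschwindigkeit. Mit v(0) = 2 erhalten wir v(t) = -30·t^5 + 15·t^4 - 20·t^3 - 8·t + 2. Durch Integration von der Geschwindigkeit und Verwendung der Anfangsbedingung x(0) = 0, erhalten wir x(t) = -5·t^6 + 3·t^5 - 5·t^4 - 4·t^2 + 2·t. Wir haben die Position x(t) = -5·t^6 + 3·t^5 - 5·t^4 - 4·t^2 + 2·t. Durch Einsetzen von t = 3: x(3) = -3351.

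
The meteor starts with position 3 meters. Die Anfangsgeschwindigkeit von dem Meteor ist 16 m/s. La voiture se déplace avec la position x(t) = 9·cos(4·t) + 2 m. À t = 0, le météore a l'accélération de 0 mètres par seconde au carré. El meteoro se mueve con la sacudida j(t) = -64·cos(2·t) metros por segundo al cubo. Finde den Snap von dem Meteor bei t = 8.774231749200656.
Wir müssen unsere Gleichung für den Ruck j(t) = -64·cos(2·t) 1-mal ableiten. Durch Ableiten von dem Ruck erhalten wir den Snap: s(t) = 128·sin(2·t). Aus der Gleichung für den Snap s(t) = 128·sin(2·t), setzen wir t = 8.774231749200656 ein und erhalten s = -123.372778536860.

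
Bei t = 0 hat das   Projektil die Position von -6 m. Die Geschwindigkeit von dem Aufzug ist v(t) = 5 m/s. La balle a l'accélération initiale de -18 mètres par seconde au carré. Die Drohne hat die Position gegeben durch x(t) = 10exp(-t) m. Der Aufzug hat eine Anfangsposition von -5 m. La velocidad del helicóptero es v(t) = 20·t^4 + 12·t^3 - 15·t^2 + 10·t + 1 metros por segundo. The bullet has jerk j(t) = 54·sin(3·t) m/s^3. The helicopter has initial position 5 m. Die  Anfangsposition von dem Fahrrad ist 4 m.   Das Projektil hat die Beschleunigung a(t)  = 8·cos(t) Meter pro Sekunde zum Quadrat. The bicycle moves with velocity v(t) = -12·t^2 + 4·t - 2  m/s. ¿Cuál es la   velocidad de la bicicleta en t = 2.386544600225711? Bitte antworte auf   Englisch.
From the given velocity equation v(t) = -12·t^2 + 4·t - 2, we substitute t = 2.386544600225711 to get v = -60.8009631454951.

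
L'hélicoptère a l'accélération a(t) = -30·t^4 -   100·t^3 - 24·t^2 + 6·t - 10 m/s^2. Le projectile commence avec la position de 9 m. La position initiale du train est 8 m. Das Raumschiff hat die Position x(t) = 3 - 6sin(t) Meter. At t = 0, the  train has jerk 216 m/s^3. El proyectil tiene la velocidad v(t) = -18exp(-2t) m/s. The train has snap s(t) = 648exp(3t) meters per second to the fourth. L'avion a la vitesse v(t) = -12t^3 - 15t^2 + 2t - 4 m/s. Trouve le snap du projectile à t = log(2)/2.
Nous devons dériver notre équation de la vitesse v(t) = -18·exp(-2·t) 3 fois. En prenant d/dt de v(t), nous trouvons a(t) = 36·exp(-2·t). En dérivant l'accélération, nous obtenons le jerk: j(t) = -72·exp(-2·t). La dérivée du jerk donne le snap: s(t) = 144·exp(-2·t). Nous avons le snap s(t) = 144·exp(-2·t). En substituant t = log(2)/2: s(log(2)/2) = 72.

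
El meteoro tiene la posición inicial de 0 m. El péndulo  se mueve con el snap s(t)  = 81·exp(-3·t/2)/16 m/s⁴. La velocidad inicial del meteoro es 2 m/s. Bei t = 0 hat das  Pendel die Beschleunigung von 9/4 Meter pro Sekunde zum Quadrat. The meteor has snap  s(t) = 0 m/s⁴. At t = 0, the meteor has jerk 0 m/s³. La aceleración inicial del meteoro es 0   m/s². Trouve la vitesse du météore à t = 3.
Nous devons intégrer notre équation du snap s(t) = 0 3 fois. La primitive du snap, avec j(0) = 0, donne le jerk: j(t) = 0. L'intégrale du jerk, avec a(0) = 0, donne l'accélération: a(t) = 0. En intégrant l'accélération et en utilisant la condition initiale v(0) = 2, nous obtenons v(t) = 2. De l'équation de la vitesse v(t) = 2, nous substituons t = 3 pour obtenir v = 2.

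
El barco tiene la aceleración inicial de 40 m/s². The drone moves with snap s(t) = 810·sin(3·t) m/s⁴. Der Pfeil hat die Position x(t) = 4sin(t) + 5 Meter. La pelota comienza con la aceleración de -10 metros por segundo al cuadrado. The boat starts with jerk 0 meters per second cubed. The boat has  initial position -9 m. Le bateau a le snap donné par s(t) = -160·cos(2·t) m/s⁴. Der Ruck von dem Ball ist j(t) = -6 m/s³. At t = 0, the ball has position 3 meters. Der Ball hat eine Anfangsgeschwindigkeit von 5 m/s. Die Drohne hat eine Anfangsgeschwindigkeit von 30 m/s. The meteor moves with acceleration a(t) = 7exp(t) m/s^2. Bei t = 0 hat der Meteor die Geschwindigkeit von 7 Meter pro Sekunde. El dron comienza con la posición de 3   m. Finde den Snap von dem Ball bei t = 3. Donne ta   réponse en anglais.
To solve this, we need to take 1 derivative of our jerk equation j(t) = -6. Differentiating jerk, we get snap: s(t) = 0. We have snap s(t) = 0. Substituting t = 3: s(3) = 0.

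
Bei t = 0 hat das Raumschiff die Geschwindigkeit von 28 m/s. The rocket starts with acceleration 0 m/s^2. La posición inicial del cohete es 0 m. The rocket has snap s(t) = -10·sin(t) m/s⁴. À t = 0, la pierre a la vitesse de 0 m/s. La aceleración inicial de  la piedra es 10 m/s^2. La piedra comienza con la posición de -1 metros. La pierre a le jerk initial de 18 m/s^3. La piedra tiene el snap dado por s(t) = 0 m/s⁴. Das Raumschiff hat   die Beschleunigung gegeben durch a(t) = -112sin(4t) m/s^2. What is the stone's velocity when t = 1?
We must find the antiderivative of our snap equation s(t) = 0 3 times. Integrating snap and using the initial condition j(0) = 18, we get j(t) = 18. The antiderivative of jerk, with a(0) = 10, gives acceleration: a(t) = 18·t + 10. Integrating acceleration and using the initial condition v(0) = 0, we get v(t) = t·(9·t + 10). We have velocity v(t) = t·(9·t + 10). Substituting t = 1: v(1) = 19.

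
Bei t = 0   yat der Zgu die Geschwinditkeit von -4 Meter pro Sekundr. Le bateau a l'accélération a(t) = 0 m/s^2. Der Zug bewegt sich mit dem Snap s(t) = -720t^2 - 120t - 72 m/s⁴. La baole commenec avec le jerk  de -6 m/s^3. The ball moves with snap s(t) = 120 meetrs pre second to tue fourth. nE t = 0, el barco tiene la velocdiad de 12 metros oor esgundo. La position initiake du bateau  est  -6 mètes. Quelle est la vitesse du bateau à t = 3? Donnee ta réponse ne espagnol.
Debemos encontrar la antiderivada de nuestra ecuación de la aceleración a(t) = 0 1 vez. Integrando la aceleración y usando la condición inicial v(0) = 12, obtenemos v(t) = 12. Tenemos la velocidad v(t) = 12. Sustituyendo t = 3: v(3) = 12.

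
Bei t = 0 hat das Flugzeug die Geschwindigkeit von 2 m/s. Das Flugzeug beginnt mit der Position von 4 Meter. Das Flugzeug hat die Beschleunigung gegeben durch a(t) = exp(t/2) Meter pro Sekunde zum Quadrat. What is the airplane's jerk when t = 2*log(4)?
We must differentiate our acceleration equation a(t) = exp(t/2) 1 time. Taking d/dt of a(t), we find j(t) = exp(t/2)/2. We have jerk j(t) = exp(t/2)/2. Substituting t = 2*log(4): j(2*log(4)) = 2.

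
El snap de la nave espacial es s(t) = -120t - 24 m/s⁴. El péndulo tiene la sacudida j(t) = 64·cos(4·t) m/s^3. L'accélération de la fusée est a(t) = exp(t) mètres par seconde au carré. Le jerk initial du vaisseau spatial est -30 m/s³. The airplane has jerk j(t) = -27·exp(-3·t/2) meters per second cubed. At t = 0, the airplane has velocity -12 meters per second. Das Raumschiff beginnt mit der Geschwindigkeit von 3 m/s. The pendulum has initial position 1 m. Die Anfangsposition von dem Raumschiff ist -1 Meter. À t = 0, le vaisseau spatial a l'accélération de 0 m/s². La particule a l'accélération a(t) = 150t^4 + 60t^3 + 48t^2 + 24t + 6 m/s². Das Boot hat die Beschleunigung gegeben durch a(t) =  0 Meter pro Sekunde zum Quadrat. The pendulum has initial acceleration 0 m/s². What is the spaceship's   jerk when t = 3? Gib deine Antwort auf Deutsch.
Wir müssen unsere Gleichung für den Snap s(t) = -120·t - 24 1-mal integrieren. Mit ∫s(t)dt und Anwendung von j(0) = -30, finden wir j(t) = -60·t^2 - 24·t - 30. Mit j(t) = -60·t^2 - 24·t - 30 und Einsetzen von t = 3, finden wir j = -642.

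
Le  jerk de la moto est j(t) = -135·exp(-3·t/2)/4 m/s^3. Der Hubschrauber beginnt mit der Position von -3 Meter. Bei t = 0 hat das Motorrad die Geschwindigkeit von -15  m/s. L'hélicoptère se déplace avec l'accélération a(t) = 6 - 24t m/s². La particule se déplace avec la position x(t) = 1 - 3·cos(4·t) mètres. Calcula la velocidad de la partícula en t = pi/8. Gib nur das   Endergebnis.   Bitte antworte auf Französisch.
À t = pi/8, v = 12.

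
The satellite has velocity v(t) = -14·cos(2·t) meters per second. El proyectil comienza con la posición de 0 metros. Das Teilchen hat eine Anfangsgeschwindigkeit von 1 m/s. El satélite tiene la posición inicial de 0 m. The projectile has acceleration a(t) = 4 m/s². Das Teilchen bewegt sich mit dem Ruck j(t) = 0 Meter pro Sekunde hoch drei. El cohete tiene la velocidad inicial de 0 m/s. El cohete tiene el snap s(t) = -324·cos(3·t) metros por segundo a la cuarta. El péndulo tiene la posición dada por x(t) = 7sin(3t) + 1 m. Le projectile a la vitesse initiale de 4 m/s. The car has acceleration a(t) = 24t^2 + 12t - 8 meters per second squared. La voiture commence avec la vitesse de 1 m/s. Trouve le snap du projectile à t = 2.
Nous devons dériver notre équation de l'accélération a(t) = 4 2 fois. En prenant d/dt de a(t), nous trouvons j(t) = 0. En dérivant le jerk, nous obtenons le snap: s(t) = 0. De l'équation du snap s(t) = 0, nous substituons t = 2 pour obtenir s = 0.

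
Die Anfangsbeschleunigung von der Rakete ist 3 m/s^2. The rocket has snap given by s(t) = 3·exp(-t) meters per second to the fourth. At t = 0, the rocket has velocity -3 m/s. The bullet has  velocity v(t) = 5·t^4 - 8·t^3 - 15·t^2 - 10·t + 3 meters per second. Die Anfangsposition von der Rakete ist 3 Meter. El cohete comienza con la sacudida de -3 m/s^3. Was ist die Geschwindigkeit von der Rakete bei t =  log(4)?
Ausgehend von dem Snap s(t) = 3·exp(-t), nehmen wir 3 Stammfunktionen. Mit ∫s(t)dt und Anwendung von j(0) = -3, finden wir j(t) = -3·exp(-t). Durch Integration von dem Ruck und Verwendung der Anfangsbedingung a(0) = 3, erhalten wir a(t) = 3·exp(-t). Mit ∫a(t)dt und Anwendung von v(0) = -3, finden wir v(t) = -3·exp(-t). Aus der Gleichung für die Geschwindigkeit v(t) = -3·exp(-t), setzen wir t = log(4) ein und erhalten v = -3/4.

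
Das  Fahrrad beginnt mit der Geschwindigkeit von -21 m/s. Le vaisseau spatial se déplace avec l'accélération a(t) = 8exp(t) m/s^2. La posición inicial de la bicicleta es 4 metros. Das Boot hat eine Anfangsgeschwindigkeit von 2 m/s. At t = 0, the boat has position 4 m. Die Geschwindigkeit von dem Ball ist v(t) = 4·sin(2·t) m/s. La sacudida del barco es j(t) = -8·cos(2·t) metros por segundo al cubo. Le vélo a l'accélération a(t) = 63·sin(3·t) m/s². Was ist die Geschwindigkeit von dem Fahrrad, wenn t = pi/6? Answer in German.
Wir müssen die Stammfunktion unserer Gleichung für die Beschleunigung a(t) = 63·sin(3·t) 1-mal finden. Mit ∫a(t)dt und Anwendung von v(0) = -21, finden wir v(t) = -21·cos(3·t). Mit v(t) = -21·cos(3·t) und Einsetzen von t = pi/6, finden wir v = 0.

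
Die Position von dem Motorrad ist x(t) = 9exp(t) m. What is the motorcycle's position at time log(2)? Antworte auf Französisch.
Nous avons la position x(t) = 9·exp(t). En substituant t = log(2): x(log(2)) = 18.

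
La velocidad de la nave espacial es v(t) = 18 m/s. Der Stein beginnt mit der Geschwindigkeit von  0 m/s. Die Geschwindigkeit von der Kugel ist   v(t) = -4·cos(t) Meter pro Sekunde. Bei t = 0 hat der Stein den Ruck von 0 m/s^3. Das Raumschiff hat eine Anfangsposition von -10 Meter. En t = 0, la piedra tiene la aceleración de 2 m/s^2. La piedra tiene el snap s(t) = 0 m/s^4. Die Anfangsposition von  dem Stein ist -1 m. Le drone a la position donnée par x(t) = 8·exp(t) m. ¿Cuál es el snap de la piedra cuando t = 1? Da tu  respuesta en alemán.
Mit s(t) = 0 und Einsetzen von t = 1, finden wir s = 0.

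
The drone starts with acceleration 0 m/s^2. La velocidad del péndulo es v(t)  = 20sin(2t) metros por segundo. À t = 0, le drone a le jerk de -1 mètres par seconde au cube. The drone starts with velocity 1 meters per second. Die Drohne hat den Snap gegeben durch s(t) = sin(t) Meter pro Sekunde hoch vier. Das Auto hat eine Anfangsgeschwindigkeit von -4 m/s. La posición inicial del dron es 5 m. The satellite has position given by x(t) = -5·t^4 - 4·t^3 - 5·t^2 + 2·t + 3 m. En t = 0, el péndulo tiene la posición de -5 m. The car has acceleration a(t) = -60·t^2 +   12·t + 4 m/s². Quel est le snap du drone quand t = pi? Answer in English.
We have snap s(t) = sin(t). Substituting t = pi: s(pi) = 0.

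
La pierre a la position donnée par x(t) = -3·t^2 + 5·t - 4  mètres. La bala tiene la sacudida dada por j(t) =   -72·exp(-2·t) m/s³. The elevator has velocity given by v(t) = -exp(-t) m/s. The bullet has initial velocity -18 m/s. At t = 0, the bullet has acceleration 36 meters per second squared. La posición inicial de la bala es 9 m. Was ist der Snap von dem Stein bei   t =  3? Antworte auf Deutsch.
Um dies zu lösen, müssen wir 4 Ableitungen unserer Gleichung für die Position x(t) = -3·t^2 + 5·t - 4 nehmen. Mit d/dt von x(t) finden wir v(t) = 5 - 6·t. Durch Ableiten von der Geschwindigkeit erhalten wir die Beschleunigung: a(t) = -6. Durch Ableiten von der Beschleunigung erhalten wir den Ruck: j(t) = 0. Mit d/dt von j(t) finden wir s(t) = 0. Wir haben den Snap s(t) = 0. Durch Einsetzen von t = 3: s(3) = 0.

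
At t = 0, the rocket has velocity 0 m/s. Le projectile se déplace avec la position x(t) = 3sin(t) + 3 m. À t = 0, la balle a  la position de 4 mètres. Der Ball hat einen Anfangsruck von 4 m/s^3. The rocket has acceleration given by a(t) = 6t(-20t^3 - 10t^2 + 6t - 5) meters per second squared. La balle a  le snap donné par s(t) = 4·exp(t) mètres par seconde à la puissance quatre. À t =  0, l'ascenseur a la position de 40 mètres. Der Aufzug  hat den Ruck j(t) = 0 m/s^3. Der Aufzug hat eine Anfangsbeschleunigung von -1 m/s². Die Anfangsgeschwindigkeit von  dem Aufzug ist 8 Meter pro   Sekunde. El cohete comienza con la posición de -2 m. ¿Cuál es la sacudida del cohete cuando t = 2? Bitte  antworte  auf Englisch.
To solve this, we need to take 1 derivative of our acceleration equation a(t) = 6·t·(-20·t^3 - 10·t^2 + 6·t - 5). The derivative of acceleration gives jerk: j(t) = -120·t^3 - 60·t^2 + 6·t·(-60·t^2 - 20·t + 6) + 36·t - 30. We have jerk j(t) = -120·t^3 - 60·t^2 + 6·t·(-60·t^2 - 20·t + 6) + 36·t - 30. Substituting t = 2: j(2) = -4446.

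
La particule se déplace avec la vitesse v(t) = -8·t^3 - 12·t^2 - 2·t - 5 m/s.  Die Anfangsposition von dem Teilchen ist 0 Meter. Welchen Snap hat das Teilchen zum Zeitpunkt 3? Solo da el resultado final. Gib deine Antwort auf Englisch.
The answer is -48.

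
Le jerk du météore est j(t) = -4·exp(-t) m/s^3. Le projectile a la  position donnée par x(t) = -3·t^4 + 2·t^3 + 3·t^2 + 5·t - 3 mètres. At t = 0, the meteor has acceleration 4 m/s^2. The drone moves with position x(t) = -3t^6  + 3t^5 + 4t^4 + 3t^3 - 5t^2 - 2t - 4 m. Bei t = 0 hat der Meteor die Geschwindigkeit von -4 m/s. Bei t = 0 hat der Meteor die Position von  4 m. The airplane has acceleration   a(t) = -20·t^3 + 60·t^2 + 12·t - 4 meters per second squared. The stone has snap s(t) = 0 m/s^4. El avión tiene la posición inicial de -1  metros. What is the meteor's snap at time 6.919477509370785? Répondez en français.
Pour résoudre ceci, nous devons prendre 1 dérivée de notre équation du jerk j(t) = -4·exp(-t). La dérivée du jerk donne le snap: s(t) = 4·exp(-t). En utilisant s(t) = 4·exp(-t) et en substituant t = 6.919477509370785, nous trouvons s = 0.00395338482911576.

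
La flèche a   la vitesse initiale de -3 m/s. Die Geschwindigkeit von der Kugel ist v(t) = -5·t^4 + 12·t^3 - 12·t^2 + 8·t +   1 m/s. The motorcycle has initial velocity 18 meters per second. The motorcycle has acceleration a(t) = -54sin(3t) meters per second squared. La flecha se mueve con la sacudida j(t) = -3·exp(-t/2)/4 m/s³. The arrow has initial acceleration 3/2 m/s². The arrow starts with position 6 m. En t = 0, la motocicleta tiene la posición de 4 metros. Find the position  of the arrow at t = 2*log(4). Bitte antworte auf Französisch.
Pour résoudre ceci, nous devons prendre 3 intégrales de notre équation du jerk j(t) = -3·exp(-t/2)/4. La primitive du jerk, avec a(0) = 3/2, donne l'accélération: a(t) = 3·exp(-t/2)/2. L'intégrale de l'accélération est la vitesse. En utilisant v(0) = -3, nous obtenons v(t) = -3·exp(-t/2). L'intégrale de la vitesse est la position. En utilisant x(0) = 6, nous obtenons x(t) = 6·exp(-t/2). Nous avons la position x(t) = 6·exp(-t/2). En substituant t = 2*log(4): x(2*log(4)) = 3/2.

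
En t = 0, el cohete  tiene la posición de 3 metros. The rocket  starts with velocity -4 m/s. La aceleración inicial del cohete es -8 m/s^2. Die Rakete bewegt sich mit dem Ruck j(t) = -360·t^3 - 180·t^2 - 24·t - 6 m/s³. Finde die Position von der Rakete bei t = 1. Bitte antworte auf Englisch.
We must find the antiderivative of our jerk equation j(t) = -360·t^3 - 180·t^2 - 24·t - 6 3 times. Integrating jerk and using the initial condition a(0) = -8, we get a(t) = -90·t^4 - 60·t^3 - 12·t^2 - 6·t - 8. Taking ∫a(t)dt and applying v(0) = -4, we find v(t) = -18·t^5 - 15·t^4 - 4·t^3 - 3·t^2 - 8·t - 4. The antiderivative of velocity is position. Using x(0) = 3, we get x(t) = -3·t^6 - 3·t^5 - t^4 - t^3 - 4·t^2 - 4·t + 3. From the given position equation x(t) = -3·t^6 - 3·t^5 - t^4 - t^3 - 4·t^2 - 4·t + 3, we substitute t = 1 to get x = -13.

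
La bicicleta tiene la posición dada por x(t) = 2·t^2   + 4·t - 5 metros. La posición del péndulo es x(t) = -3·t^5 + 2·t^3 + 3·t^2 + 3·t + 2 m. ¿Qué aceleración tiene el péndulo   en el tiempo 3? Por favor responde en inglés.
To solve this, we need to take 2 derivatives of our position equation x(t) = -3·t^5 + 2·t^3 + 3·t^2 + 3·t + 2. Differentiating position, we get velocity: v(t) = -15·t^4 + 6·t^2 + 6·t + 3. The derivative of velocity gives acceleration: a(t) = -60·t^3 + 12·t + 6. From the given acceleration equation a(t) = -60·t^3 + 12·t + 6, we substitute t = 3 to get a = -1578.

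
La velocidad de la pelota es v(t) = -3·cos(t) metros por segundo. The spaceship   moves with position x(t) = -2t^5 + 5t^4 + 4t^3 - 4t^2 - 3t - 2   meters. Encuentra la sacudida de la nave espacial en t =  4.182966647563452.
Debemos derivar nuestra ecuación de la posición x(t) = -2·t^5 + 5·t^4 + 4·t^3 - 4·t^2 - 3·t - 2 3 veces. La derivada de la posición da la velocidad: v(t) = -10·t^4 + 20·t^3 + 12·t^2 - 8·t - 3. Tomando d/dt de v(t), encontramos a(t) = -40·t^3 + 60·t^2 + 24·t - 8. Derivando la aceleración, obtenemos la sacudida: j(t) = -120·t^2 + 120·t + 24. Usando j(t) = -120·t^2 + 120·t + 24 y sustituyendo t = 4.182966647563452, encontramos j = -1573.70919924777.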